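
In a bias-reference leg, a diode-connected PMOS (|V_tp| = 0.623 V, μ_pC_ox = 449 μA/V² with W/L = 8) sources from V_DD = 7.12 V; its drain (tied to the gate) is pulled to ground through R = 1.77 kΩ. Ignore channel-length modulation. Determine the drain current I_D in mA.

With gate tied to drain, V_SG = V_SD ≥ V_SG − |V_tp|, so the device is in saturation.
k_p = μ_pC_ox · (W/L) = 3.592 mA/V².
KCL at the drain: ½ k_p (V_SG − |V_tp|)² = (V_DD − V_SG)/R.
Let x = V_SG − 0.623. Then 3.18 x² + x − 6.497 = 0, giving x = 1.28 V (positive root), so V_SG = 1.9 V.
I_D = (V_DD − V_SG)/R = (7.12 − 1.9) / 1.77 = 2.95 mA.

I_D = 2.95 mA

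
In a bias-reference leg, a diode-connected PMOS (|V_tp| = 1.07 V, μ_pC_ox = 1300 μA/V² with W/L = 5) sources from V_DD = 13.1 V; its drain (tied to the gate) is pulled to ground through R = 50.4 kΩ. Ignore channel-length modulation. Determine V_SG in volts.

With gate tied to drain, V_SG = V_SD ≥ V_SG − |V_tp|, so the device is in saturation.
k_p = μ_pC_ox · (W/L) = 6.5 mA/V².
KCL at the drain: ½ k_p (V_SG − |V_tp|)² = (V_DD − V_SG)/R.
Let x = V_SG − 1.07. Then 164 x² + x − 12.03 = 0, giving x = 0.268 V (positive root), so V_SG = 1.34 V.
I_D = (V_DD − V_SG)/R = (13.1 − 1.34) / 50.4 = 0.233 mA.

V_SG = 1.34 V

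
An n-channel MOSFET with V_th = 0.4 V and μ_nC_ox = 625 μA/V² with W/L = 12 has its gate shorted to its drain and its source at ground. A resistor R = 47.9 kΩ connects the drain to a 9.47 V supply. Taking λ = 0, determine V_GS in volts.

V_GS = 0.622 V

With gate tied to drain, V_GS = V_DS ≥ V_GS − V_th, so the device is in saturation.
k_n = μ_nC_ox · (W/L) = 7.5 mA/V².
KCL at the drain: ½ k_n (V_GS − V_th)² = (V_DD − V_GS)/R.
Let x = V_GS − 0.4. Then 180 x² + x − 9.07 = 0, giving x = 0.222 V (positive root), so V_GS = 0.622 V.
I_D = (V_DD − V_GS)/R = (9.47 − 0.622) / 47.9 = 0.185 mA.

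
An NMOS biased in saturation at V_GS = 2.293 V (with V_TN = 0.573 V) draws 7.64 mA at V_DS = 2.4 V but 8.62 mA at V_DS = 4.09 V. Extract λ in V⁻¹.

With V_GS fixed, I_D ∝ (1 + λ V_DS) in saturation, so I_D2/I_D1 = (1 + λ V_DS2)/(1 + λ V_DS1).
8.62/7.64 = 1.128 = (1 + 4.09 λ)/(1 + 2.4 λ).
Solving: λ (I_D1 V_DS2 − I_D2 V_DS1) = I_D2 − I_D1, so λ = (8.62 − 7.64) / (7.64 × 4.09 − 8.62 × 2.4) = 0.98 / 10.6 = 0.0928 V⁻¹.

λ = 0.0928 V⁻¹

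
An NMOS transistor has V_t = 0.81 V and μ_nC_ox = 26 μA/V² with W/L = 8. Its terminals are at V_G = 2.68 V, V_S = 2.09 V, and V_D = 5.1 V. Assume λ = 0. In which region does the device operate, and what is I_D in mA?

V_GS = V_G − V_S = 2.68 − 2.09 = 0.59 V; V_DS = V_D − V_S = 5.1 − 2.09 = 3.01 V.
V_GS = 0.59 V < V_t = 0.81 V, so the transistor is in cutoff.

Cutoff; I_D = 0 mA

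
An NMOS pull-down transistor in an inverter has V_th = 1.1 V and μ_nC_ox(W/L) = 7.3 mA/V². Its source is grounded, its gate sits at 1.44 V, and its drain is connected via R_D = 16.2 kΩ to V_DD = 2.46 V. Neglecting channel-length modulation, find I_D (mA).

V_GS = V_G = 1.44 V, so V_ov = 1.44 − 1.1 = 0.34 V.
Assume saturation: I_D = ½ k_n V_ov² = 0.5 × 7.3 × 0.34² = 0.422 mA, giving V_DS = V_DD − I_D R_D = 2.46 − 0.422 × 16.2 = -4.38 V.
But -4.38 V < V_ov = 0.34 V, so the device is actually in triode.
In triode I_D = k_n[V_ov V_DS − ½ V_DS²] and I_D = (V_DD − V_DS)/R_D. Equating: 59.1 V_DS² − 41.21 V_DS + 2.46 = 0, giving V_DS = 0.0659 V (the root below V_ov).
I_D = (2.46 − 0.0659) / 16.2 = 0.148 mA.

I_D = 0.148 mA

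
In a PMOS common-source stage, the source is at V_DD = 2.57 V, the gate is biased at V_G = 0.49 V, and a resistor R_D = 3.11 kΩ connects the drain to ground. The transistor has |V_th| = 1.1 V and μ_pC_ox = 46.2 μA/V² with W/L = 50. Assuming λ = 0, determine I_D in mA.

I_D = 0.702 mA

V_SG = V_DD − V_G = 2.57 − 0.49 = 2.08 V, so V_ov = 2.08 − 1.1 = 0.98 V.
k_p = μ_pC_ox · (W/L) = 2.31 mA/V².
Assume saturation: I_D = ½ k_p V_ov² = 0.5 × 2.31 × 0.98² = 1.11 mA, giving V_SD = V_DD − I_D R_D = 2.57 − 1.11 × 3.11 = -0.88 V.
But -0.88 V < V_ov = 0.98 V, so the device is actually in triode.
In triode I_D = k_p[V_ov V_SD − ½ V_SD²] and I_D = (V_DD − V_SD)/R_D. Equating: 3.59 V_SD² − 8.04 V_SD + 2.57 = 0, giving V_SD = 0.386 V (the root below V_ov).
I_D = (2.57 − 0.386) / 3.11 = 0.702 mA.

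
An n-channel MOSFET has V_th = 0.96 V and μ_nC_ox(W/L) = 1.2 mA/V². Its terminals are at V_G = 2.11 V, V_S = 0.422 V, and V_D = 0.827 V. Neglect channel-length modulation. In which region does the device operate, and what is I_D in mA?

Triode; I_D = 0.255 mA

V_GS = V_G − V_S = 2.11 − 0.422 = 1.69 V; V_DS = V_D − V_S = 0.827 − 0.422 = 0.405 V.
V_ov = V_GS − V_th = 1.69 − 0.96 = 0.728 V.
Since V_DS = 0.405 V < V_ov = 0.728 V, the device is in the triode region.
I_D = k_n [V_ov · V_DS − ½ V_DS²] = 1.2 × [0.728 × 0.405 − 0.5 × 0.405²] = 0.255 mA.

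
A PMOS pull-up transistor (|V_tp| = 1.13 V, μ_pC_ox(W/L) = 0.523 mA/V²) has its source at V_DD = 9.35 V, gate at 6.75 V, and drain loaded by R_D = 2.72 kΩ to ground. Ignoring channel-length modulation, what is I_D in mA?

V_SG = V_DD − V_G = 9.35 − 6.75 = 2.6 V, so V_ov = 2.6 − 1.13 = 1.47 V.
Assume saturation: I_D = ½ k_p V_ov² = 0.5 × 0.523 × 1.47² = 0.565 mA, giving V_SD = V_DD − I_D R_D = 9.35 − 0.565 × 2.72 = 7.81 V.
V_SD = 7.81 V ≥ V_ov = 1.47 V, confirming saturation.

I_D = 0.565 mA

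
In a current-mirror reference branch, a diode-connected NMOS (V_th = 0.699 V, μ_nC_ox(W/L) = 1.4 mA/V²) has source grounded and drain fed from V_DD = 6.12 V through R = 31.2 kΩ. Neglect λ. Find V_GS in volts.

With gate tied to drain, V_GS = V_DS ≥ V_GS − V_th, so the device is in saturation.
KCL at the drain: ½ k_n (V_GS − V_th)² = (V_DD − V_GS)/R.
Let x = V_GS − 0.699. Then 21.8 x² + x − 5.421 = 0, giving x = 0.476 V (positive root), so V_GS = 1.17 V.
I_D = (V_DD − V_GS)/R = (6.12 − 1.17) / 31.2 = 0.158 mA.

V_GS = 1.17 V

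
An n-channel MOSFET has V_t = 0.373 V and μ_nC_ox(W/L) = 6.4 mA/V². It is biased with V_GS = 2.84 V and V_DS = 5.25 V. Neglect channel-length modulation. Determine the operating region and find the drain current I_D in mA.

Saturation; I_D = 19.5 mA

V_ov = V_GS − V_t = 2.84 − 0.373 = 2.47 V.
Since V_DS = 5.25 V ≥ V_ov = 2.47 V, the device is in saturation.
I_D = ½ k_n V_ov² = 0.5 × 6.4 × 2.47² = 19.5 mA.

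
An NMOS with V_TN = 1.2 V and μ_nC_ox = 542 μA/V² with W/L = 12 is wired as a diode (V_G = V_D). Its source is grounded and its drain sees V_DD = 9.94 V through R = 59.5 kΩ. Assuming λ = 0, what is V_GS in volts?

With gate tied to drain, V_GS = V_DS ≥ V_GS − V_TN, so the device is in saturation.
k_n = μ_nC_ox · (W/L) = 6.504 mA/V².
KCL at the drain: ½ k_n (V_GS − V_TN)² = (V_DD − V_GS)/R.
Let x = V_GS − 1.2. Then 193 x² + x − 8.74 = 0, giving x = 0.21 V (positive root), so V_GS = 1.41 V.
I_D = (V_DD − V_GS)/R = (9.94 − 1.41) / 59.5 = 0.143 mA.

V_GS = 1.41 V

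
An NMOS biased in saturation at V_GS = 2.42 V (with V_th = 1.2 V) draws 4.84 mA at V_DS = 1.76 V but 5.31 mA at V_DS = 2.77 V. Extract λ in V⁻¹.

λ = 0.116 V⁻¹

With V_GS fixed, I_D ∝ (1 + λ V_DS) in saturation, so I_D2/I_D1 = (1 + λ V_DS2)/(1 + λ V_DS1).
5.31/4.84 = 1.097 = (1 + 2.77 λ)/(1 + 1.76 λ).
Solving: λ (I_D1 V_DS2 − I_D2 V_DS1) = I_D2 − I_D1, so λ = (5.31 − 4.84) / (4.84 × 2.77 − 5.31 × 1.76) = 0.47 / 4.06 = 0.116 V⁻¹.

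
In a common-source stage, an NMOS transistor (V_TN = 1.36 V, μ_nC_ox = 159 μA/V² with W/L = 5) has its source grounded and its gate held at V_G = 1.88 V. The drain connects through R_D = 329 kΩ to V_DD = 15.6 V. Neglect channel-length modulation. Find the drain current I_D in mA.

V_GS = V_G = 1.88 V, so V_ov = 1.88 − 1.36 = 0.52 V.
k_n = μ_nC_ox · (W/L) = 0.795 mA/V².
Assume saturation: I_D = ½ k_n V_ov² = 0.5 × 0.795 × 0.52² = 0.107 mA, giving V_DS = V_DD − I_D R_D = 15.6 − 0.107 × 329 = -19.8 V.
But -19.8 V < V_ov = 0.52 V, so the device is actually in triode.
In triode I_D = k_n[V_ov V_DS − ½ V_DS²] and I_D = (V_DD − V_DS)/R_D. Equating: 131 V_DS² − 137 V_DS + 15.6 = 0, giving V_DS = 0.13 V (the root below V_ov).
I_D = (15.6 − 0.13) / 329 = 0.047 mA.

I_D = 0.0470 mA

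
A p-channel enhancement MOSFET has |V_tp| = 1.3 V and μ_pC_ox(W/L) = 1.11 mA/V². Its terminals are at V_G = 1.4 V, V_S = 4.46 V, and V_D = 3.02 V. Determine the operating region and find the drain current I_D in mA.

V_SG = V_S − V_G = 4.46 − 1.4 = 3.06 V; V_SD = V_S − V_D = 4.46 − 3.02 = 1.44 V.
V_ov = V_SG − |V_tp| = 3.06 − 1.3 = 1.76 V.
Since V_SD = 1.44 V < V_ov = 1.76 V, the device is in the triode region.
I_D = k_p [V_ov · V_SD − ½ V_SD²] = 1.11 × [1.76 × 1.44 − 0.5 × 1.44²] = 1.66 mA.

Triode; I_D = 1.66 mA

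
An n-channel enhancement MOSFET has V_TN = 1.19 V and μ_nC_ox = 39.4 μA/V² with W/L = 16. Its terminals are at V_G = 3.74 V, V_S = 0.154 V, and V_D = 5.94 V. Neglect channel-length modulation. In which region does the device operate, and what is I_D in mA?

Saturation; I_D = 1.81 mA

V_GS = V_G − V_S = 3.74 − 0.154 = 3.59 V; V_DS = V_D − V_S = 5.94 − 0.154 = 5.79 V.
k_n = μ_nC_ox · (W/L) = 0.6304 mA/V².
V_ov = V_GS − V_TN = 3.59 − 1.19 = 2.4 V.
Since V_DS = 5.79 V ≥ V_ov = 2.4 V, the device is in saturation.
I_D = ½ k_n V_ov² = 0.5 × 0.6304 × 2.4² = 1.81 mA.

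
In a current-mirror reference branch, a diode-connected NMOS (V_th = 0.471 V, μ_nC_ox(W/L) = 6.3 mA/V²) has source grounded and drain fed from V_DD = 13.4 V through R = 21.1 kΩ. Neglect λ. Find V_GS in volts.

With gate tied to drain, V_GS = V_DS ≥ V_GS − V_th, so the device is in saturation.
KCL at the drain: ½ k_n (V_GS − V_th)² = (V_DD − V_GS)/R.
Let x = V_GS − 0.471. Then 66.5 x² + x − 12.93 = 0, giving x = 0.434 V (positive root), so V_GS = 0.905 V.
I_D = (V_DD − V_GS)/R = (13.4 − 0.905) / 21.1 = 0.592 mA.

V_GS = 0.905 V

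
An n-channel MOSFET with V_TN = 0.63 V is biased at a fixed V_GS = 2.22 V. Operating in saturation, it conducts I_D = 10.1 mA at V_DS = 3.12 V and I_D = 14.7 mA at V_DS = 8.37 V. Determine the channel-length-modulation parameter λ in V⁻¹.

λ = 0.119 V⁻¹

With V_GS fixed, I_D ∝ (1 + λ V_DS) in saturation, so I_D2/I_D1 = (1 + λ V_DS2)/(1 + λ V_DS1).
14.7/10.1 = 1.455 = (1 + 8.37 λ)/(1 + 3.12 λ).
Solving: λ (I_D1 V_DS2 − I_D2 V_DS1) = I_D2 − I_D1, so λ = (14.7 − 10.1) / (10.1 × 8.37 − 14.7 × 3.12) = 4.6 / 38.7 = 0.119 V⁻¹.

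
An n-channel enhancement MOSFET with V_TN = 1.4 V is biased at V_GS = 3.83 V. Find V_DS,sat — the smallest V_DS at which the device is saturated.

The boundary between triode and saturation is V_DS = V_GS − V_TN = V_ov.
V_ov = 3.83 − 1.4 = 2.43 V.

V_DS,sat = 2.43 V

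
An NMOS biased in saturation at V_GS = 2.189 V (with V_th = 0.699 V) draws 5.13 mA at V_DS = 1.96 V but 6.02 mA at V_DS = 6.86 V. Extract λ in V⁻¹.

λ = 0.0380 V⁻¹

With V_GS fixed, I_D ∝ (1 + λ V_DS) in saturation, so I_D2/I_D1 = (1 + λ V_DS2)/(1 + λ V_DS1).
6.02/5.13 = 1.173 = (1 + 6.86 λ)/(1 + 1.96 λ).
Solving: λ (I_D1 V_DS2 − I_D2 V_DS1) = I_D2 − I_D1, so λ = (6.02 − 5.13) / (5.13 × 6.86 − 6.02 × 1.96) = 0.89 / 23.4 = 0.038 V⁻¹.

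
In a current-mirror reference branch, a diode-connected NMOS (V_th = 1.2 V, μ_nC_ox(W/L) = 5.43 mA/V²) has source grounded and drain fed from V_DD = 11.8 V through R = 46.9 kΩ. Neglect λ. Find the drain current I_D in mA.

I_D = 0.220 mA

With gate tied to drain, V_GS = V_DS ≥ V_GS − V_th, so the device is in saturation.
KCL at the drain: ½ k_n (V_GS − V_th)² = (V_DD − V_GS)/R.
Let x = V_GS − 1.2. Then 127 x² + x − 10.6 = 0, giving x = 0.285 V (positive root), so V_GS = 1.48 V.
I_D = (V_DD − V_GS)/R = (11.8 − 1.48) / 46.9 = 0.22 mA.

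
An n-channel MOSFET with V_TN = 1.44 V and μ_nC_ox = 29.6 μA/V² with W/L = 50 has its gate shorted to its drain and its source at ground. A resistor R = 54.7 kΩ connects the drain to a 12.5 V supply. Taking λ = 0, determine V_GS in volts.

V_GS = 1.95 V

With gate tied to drain, V_GS = V_DS ≥ V_GS − V_TN, so the device is in saturation.
k_n = μ_nC_ox · (W/L) = 1.48 mA/V².
KCL at the drain: ½ k_n (V_GS − V_TN)² = (V_DD − V_GS)/R.
Let x = V_GS − 1.44. Then 40.5 x² + x − 11.06 = 0, giving x = 0.511 V (positive root), so V_GS = 1.95 V.
I_D = (V_DD − V_GS)/R = (12.5 − 1.95) / 54.7 = 0.193 mA.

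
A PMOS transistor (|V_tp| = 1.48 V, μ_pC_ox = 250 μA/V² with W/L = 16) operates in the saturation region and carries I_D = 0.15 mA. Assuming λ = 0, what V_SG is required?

k_p = μ_pC_ox · (W/L) = 4 mA/V².
In saturation I_D = ½ k_p (V_SG − |V_tp|)², so V_SG − |V_tp| = √(2 I_D / k_p) = √(2 × 0.15 / 4) = 0.274 V.
V_SG = 1.48 + 0.274 = 1.75 V.

V_SG = 1.75 V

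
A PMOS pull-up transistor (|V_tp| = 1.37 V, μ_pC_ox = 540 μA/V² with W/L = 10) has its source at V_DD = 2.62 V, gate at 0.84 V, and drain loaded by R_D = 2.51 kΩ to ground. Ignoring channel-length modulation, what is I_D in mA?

V_SG = V_DD − V_G = 2.62 − 0.84 = 1.78 V, so V_ov = 1.78 − 1.37 = 0.41 V.
k_p = μ_pC_ox · (W/L) = 5.4 mA/V².
Assume saturation: I_D = ½ k_p V_ov² = 0.5 × 5.4 × 0.41² = 0.454 mA, giving V_SD = V_DD − I_D R_D = 2.62 − 0.454 × 2.51 = 1.48 V.
V_SD = 1.48 V ≥ V_ov = 0.41 V, confirming saturation.

I_D = 0.454 mA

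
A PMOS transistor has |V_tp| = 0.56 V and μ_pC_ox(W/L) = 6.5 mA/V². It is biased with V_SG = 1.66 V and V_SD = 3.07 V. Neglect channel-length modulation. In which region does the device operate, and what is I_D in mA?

V_ov = V_SG − |V_tp| = 1.66 − 0.56 = 1.1 V.
Since V_SD = 3.07 V ≥ V_ov = 1.1 V, the device is in saturation.
I_D = ½ k_p V_ov² = 0.5 × 6.5 × 1.1² = 3.93 mA.

Saturation; I_D = 3.93 mA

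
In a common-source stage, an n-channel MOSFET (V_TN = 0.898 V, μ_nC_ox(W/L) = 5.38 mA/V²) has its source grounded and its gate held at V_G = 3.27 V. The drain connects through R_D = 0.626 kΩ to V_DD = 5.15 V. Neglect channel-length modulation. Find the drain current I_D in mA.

V_GS = V_G = 3.27 V, so V_ov = 3.27 − 0.898 = 2.37 V.
Assume saturation: I_D = ½ k_n V_ov² = 0.5 × 5.38 × 2.37² = 15.1 mA, giving V_DS = V_DD − I_D R_D = 5.15 − 15.1 × 0.626 = -4.32 V.
But -4.32 V < V_ov = 2.37 V, so the device is actually in triode.
In triode I_D = k_n[V_ov V_DS − ½ V_DS²] and I_D = (V_DD − V_DS)/R_D. Equating: 1.68 V_DS² − 8.989 V_DS + 5.15 = 0, giving V_DS = 0.653 V (the root below V_ov).
I_D = (5.15 − 0.653) / 0.626 = 7.18 mA.

I_D = 7.18 mA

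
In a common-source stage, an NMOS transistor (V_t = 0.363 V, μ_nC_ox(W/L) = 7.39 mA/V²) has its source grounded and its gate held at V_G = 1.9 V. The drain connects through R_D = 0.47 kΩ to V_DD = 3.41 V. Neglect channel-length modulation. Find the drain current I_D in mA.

I_D = 5.86 mA

V_GS = V_G = 1.9 V, so V_ov = 1.9 − 0.363 = 1.54 V.
Assume saturation: I_D = ½ k_n V_ov² = 0.5 × 7.39 × 1.54² = 8.73 mA, giving V_DS = V_DD − I_D R_D = 3.41 − 8.73 × 0.47 = -0.693 V.
But -0.693 V < V_ov = 1.54 V, so the device is actually in triode.
In triode I_D = k_n[V_ov V_DS − ½ V_DS²] and I_D = (V_DD − V_DS)/R_D. Equating: 1.74 V_DS² − 6.338 V_DS + 3.41 = 0, giving V_DS = 0.656 V (the root below V_ov).
I_D = (3.41 − 0.656) / 0.47 = 5.86 mA.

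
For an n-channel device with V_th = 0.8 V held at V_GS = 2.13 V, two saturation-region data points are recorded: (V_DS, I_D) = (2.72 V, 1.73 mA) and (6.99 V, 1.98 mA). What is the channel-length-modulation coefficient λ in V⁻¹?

λ = 0.0373 V⁻¹

With V_GS fixed, I_D ∝ (1 + λ V_DS) in saturation, so I_D2/I_D1 = (1 + λ V_DS2)/(1 + λ V_DS1).
1.98/1.73 = 1.145 = (1 + 6.99 λ)/(1 + 2.72 λ).
Solving: λ (I_D1 V_DS2 − I_D2 V_DS1) = I_D2 − I_D1, so λ = (1.98 − 1.73) / (1.73 × 6.99 − 1.98 × 2.72) = 0.25 / 6.71 = 0.0373 V⁻¹.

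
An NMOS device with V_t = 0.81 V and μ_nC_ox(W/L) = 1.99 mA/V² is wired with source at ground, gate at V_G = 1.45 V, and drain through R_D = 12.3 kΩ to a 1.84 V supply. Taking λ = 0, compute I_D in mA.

V_GS = V_G = 1.45 V, so V_ov = 1.45 − 0.81 = 0.64 V.
Assume saturation: I_D = ½ k_n V_ov² = 0.5 × 1.99 × 0.64² = 0.408 mA, giving V_DS = V_DD − I_D R_D = 1.84 − 0.408 × 12.3 = -3.17 V.
But -3.17 V < V_ov = 0.64 V, so the device is actually in triode.
In triode I_D = k_n[V_ov V_DS − ½ V_DS²] and I_D = (V_DD − V_DS)/R_D. Equating: 12.2 V_DS² − 16.67 V_DS + 1.84 = 0, giving V_DS = 0.121 V (the root below V_ov).
I_D = (1.84 − 0.121) / 12.3 = 0.14 mA.

I_D = 0.140 mA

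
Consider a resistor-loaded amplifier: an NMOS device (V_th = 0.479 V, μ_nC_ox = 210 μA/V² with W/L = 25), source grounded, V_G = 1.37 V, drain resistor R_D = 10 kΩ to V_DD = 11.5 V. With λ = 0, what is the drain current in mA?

V_GS = V_G = 1.37 V, so V_ov = 1.37 − 0.479 = 0.891 V.
k_n = μ_nC_ox · (W/L) = 5.25 mA/V².
Assume saturation: I_D = ½ k_n V_ov² = 0.5 × 5.25 × 0.891² = 2.08 mA, giving V_DS = V_DD − I_D R_D = 11.5 − 2.08 × 10 = -9.34 V.
But -9.34 V < V_ov = 0.891 V, so the device is actually in triode.
In triode I_D = k_n[V_ov V_DS − ½ V_DS²] and I_D = (V_DD − V_DS)/R_D. Equating: 26.2 V_DS² − 47.78 V_DS + 11.5 = 0, giving V_DS = 0.285 V (the root below V_ov).
I_D = (11.5 − 0.285) / 10 = 1.12 mA.

I_D = 1.12 mA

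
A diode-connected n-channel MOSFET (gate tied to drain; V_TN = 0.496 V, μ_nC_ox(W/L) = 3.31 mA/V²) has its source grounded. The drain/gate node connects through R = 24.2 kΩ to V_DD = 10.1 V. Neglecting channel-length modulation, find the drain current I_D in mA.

With gate tied to drain, V_GS = V_DS ≥ V_GS − V_TN, so the device is in saturation.
KCL at the drain: ½ k_n (V_GS − V_TN)² = (V_DD − V_GS)/R.
Let x = V_GS − 0.496. Then 40.1 x² + x − 9.604 = 0, giving x = 0.477 V (positive root), so V_GS = 0.973 V.
I_D = (V_DD − V_GS)/R = (10.1 − 0.973) / 24.2 = 0.377 mA.

I_D = 0.377 mA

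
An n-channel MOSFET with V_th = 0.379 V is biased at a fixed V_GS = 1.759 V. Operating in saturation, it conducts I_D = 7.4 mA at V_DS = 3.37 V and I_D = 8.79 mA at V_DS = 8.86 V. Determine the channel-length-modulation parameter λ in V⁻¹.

With V_GS fixed, I_D ∝ (1 + λ V_DS) in saturation, so I_D2/I_D1 = (1 + λ V_DS2)/(1 + λ V_DS1).
8.79/7.4 = 1.188 = (1 + 8.86 λ)/(1 + 3.37 λ).
Solving: λ (I_D1 V_DS2 − I_D2 V_DS1) = I_D2 − I_D1, so λ = (8.79 − 7.4) / (7.4 × 8.86 − 8.79 × 3.37) = 1.39 / 35.9 = 0.0387 V⁻¹.

λ = 0.0387 V⁻¹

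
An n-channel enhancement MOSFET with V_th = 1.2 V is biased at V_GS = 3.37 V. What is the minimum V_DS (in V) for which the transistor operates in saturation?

V_DS,sat = 2.17 V

The boundary between triode and saturation is V_DS = V_GS − V_th = V_ov.
V_ov = 3.37 − 1.2 = 2.17 V.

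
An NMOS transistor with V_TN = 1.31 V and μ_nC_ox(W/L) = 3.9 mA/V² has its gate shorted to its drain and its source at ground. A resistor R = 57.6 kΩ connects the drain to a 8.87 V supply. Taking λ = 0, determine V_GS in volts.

With gate tied to drain, V_GS = V_DS ≥ V_GS − V_TN, so the device is in saturation.
KCL at the drain: ½ k_n (V_GS − V_TN)² = (V_DD − V_GS)/R.
Let x = V_GS − 1.31. Then 112 x² + x − 7.56 = 0, giving x = 0.255 V (positive root), so V_GS = 1.57 V.
I_D = (V_DD − V_GS)/R = (8.87 − 1.57) / 57.6 = 0.127 mA.

V_GS = 1.57 V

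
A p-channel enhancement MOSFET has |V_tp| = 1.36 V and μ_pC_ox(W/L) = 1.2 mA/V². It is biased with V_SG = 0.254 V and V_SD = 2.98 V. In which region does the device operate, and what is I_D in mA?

V_SG = 0.254 V < |V_tp| = 1.36 V, so the transistor is in cutoff.

Cutoff; I_D = 0 mA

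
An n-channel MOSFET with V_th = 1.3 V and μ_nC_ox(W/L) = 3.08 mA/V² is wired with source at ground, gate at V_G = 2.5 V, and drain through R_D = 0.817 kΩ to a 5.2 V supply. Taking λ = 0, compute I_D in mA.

V_GS = V_G = 2.5 V, so V_ov = 2.5 − 1.3 = 1.2 V.
Assume saturation: I_D = ½ k_n V_ov² = 0.5 × 3.08 × 1.2² = 2.22 mA, giving V_DS = V_DD − I_D R_D = 5.2 − 2.22 × 0.817 = 3.39 V.
V_DS = 3.39 V ≥ V_ov = 1.2 V, confirming saturation.

I_D = 2.22 mA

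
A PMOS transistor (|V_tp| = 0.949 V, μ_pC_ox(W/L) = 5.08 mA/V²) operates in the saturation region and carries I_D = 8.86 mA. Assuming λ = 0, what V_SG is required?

V_SG = 2.82 V

In saturation I_D = ½ k_p (V_SG − |V_tp|)², so V_SG − |V_tp| = √(2 I_D / k_p) = √(2 × 8.86 / 5.08) = 1.87 V.
V_SG = 0.949 + 1.87 = 2.82 V.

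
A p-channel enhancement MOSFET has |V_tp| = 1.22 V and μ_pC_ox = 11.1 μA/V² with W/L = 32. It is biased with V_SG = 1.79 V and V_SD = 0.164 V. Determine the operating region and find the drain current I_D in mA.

Triode; I_D = 0.0284 mA

k_p = μ_pC_ox · (W/L) = 0.3552 mA/V².
V_ov = V_SG − |V_tp| = 1.79 − 1.22 = 0.57 V.
Since V_SD = 0.164 V < V_ov = 0.57 V, the device is in the triode region.
I_D = k_p [V_ov · V_SD − ½ V_SD²] = 0.3552 × [0.57 × 0.164 − 0.5 × 0.164²] = 0.0284 mA.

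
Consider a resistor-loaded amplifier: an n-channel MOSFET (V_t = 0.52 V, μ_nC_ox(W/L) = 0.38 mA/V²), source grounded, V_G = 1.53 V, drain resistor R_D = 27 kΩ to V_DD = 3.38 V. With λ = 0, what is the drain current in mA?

I_D = 0.112 mA

V_GS = V_G = 1.53 V, so V_ov = 1.53 − 0.52 = 1.01 V.
Assume saturation: I_D = ½ k_n V_ov² = 0.5 × 0.38 × 1.01² = 0.194 mA, giving V_DS = V_DD − I_D R_D = 3.38 − 0.194 × 27 = -1.85 V.
But -1.85 V < V_ov = 1.01 V, so the device is actually in triode.
In triode I_D = k_n[V_ov V_DS − ½ V_DS²] and I_D = (V_DD − V_DS)/R_D. Equating: 5.13 V_DS² − 11.36 V_DS + 3.38 = 0, giving V_DS = 0.354 V (the root below V_ov).
I_D = (3.38 − 0.354) / 27 = 0.112 mA.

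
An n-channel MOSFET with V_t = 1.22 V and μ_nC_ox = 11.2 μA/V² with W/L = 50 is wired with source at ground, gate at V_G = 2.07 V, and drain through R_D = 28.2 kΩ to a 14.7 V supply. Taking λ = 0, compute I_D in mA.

I_D = 0.202 mA

V_GS = V_G = 2.07 V, so V_ov = 2.07 − 1.22 = 0.85 V.
k_n = μ_nC_ox · (W/L) = 0.56 mA/V².
Assume saturation: I_D = ½ k_n V_ov² = 0.5 × 0.56 × 0.85² = 0.202 mA, giving V_DS = V_DD − I_D R_D = 14.7 − 0.202 × 28.2 = 9 V.
V_DS = 9 V ≥ V_ov = 0.85 V, confirming saturation.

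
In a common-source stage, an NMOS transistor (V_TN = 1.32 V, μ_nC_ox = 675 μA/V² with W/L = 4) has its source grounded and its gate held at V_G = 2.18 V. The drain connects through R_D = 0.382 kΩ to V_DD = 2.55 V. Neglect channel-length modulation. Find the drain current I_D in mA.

I_D = 0.998 mA

V_GS = V_G = 2.18 V, so V_ov = 2.18 − 1.32 = 0.86 V.
k_n = μ_nC_ox · (W/L) = 2.7 mA/V².
Assume saturation: I_D = ½ k_n V_ov² = 0.5 × 2.7 × 0.86² = 0.998 mA, giving V_DS = V_DD − I_D R_D = 2.55 − 0.998 × 0.382 = 2.17 V.
V_DS = 2.17 V ≥ V_ov = 0.86 V, confirming saturation.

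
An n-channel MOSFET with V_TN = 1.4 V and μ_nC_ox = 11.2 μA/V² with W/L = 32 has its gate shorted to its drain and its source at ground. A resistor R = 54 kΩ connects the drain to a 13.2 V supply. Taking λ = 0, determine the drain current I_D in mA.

With gate tied to drain, V_GS = V_DS ≥ V_GS − V_TN, so the device is in saturation.
k_n = μ_nC_ox · (W/L) = 0.3584 mA/V².
KCL at the drain: ½ k_n (V_GS − V_TN)² = (V_DD − V_GS)/R.
Let x = V_GS − 1.4. Then 9.68 x² + x − 11.8 = 0, giving x = 1.05 V (positive root), so V_GS = 2.45 V.
I_D = (V_DD − V_GS)/R = (13.2 − 2.45) / 54 = 0.199 mA.

I_D = 0.199 mA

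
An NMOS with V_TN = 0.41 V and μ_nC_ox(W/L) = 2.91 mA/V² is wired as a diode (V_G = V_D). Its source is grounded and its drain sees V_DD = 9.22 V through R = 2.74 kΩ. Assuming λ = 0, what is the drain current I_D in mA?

With gate tied to drain, V_GS = V_DS ≥ V_GS − V_TN, so the device is in saturation.
KCL at the drain: ½ k_n (V_GS − V_TN)² = (V_DD − V_GS)/R.
Let x = V_GS − 0.41. Then 3.99 x² + x − 8.81 = 0, giving x = 1.37 V (positive root), so V_GS = 1.78 V.
I_D = (V_DD − V_GS)/R = (9.22 − 1.78) / 2.74 = 2.72 mA.

I_D = 2.72 mA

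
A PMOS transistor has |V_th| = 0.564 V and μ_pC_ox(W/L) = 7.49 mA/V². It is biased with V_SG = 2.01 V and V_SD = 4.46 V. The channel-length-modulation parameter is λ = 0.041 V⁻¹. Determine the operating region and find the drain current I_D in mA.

Saturation; I_D = 9.26 mA

V_ov = V_SG − |V_th| = 2.01 − 0.564 = 1.45 V.
Since V_SD = 4.46 V ≥ V_ov = 1.45 V, the device is in saturation.
I_D = ½ k_p V_ov² (1 + λ V_SD) = 0.5 × 7.49 × 1.45² × (1 + 0.041 × 4.46) = 9.26 mA.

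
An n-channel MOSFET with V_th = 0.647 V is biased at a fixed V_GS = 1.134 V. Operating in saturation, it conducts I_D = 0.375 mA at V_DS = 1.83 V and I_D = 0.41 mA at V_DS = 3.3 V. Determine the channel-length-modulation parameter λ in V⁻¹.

λ = 0.0718 V⁻¹

With V_GS fixed, I_D ∝ (1 + λ V_DS) in saturation, so I_D2/I_D1 = (1 + λ V_DS2)/(1 + λ V_DS1).
0.41/0.375 = 1.093 = (1 + 3.3 λ)/(1 + 1.83 λ).
Solving: λ (I_D1 V_DS2 − I_D2 V_DS1) = I_D2 − I_D1, so λ = (0.41 − 0.375) / (0.375 × 3.3 − 0.41 × 1.83) = 0.035 / 0.487 = 0.0718 V⁻¹.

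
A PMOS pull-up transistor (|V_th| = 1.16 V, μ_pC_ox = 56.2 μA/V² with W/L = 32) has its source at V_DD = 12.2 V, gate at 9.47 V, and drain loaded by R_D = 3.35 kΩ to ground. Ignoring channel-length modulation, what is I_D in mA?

I_D = 2.22 mA

V_SG = V_DD − V_G = 12.2 − 9.47 = 2.73 V, so V_ov = 2.73 − 1.16 = 1.57 V.
k_p = μ_pC_ox · (W/L) = 1.798 mA/V².
Assume saturation: I_D = ½ k_p V_ov² = 0.5 × 1.798 × 1.57² = 2.22 mA, giving V_SD = V_DD − I_D R_D = 12.2 − 2.22 × 3.35 = 4.77 V.
V_SD = 4.77 V ≥ V_ov = 1.57 V, confirming saturation.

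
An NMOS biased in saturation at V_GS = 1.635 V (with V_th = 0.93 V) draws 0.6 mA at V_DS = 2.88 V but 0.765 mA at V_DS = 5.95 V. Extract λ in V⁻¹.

λ = 0.121 V⁻¹

With V_GS fixed, I_D ∝ (1 + λ V_DS) in saturation, so I_D2/I_D1 = (1 + λ V_DS2)/(1 + λ V_DS1).
0.765/0.6 = 1.275 = (1 + 5.95 λ)/(1 + 2.88 λ).
Solving: λ (I_D1 V_DS2 − I_D2 V_DS1) = I_D2 − I_D1, so λ = (0.765 − 0.6) / (0.6 × 5.95 − 0.765 × 2.88) = 0.165 / 1.37 = 0.121 V⁻¹.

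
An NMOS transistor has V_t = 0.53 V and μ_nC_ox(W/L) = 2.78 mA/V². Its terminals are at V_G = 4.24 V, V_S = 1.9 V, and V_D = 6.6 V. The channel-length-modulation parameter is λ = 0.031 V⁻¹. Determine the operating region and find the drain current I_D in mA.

V_GS = V_G − V_S = 4.24 − 1.9 = 2.34 V; V_DS = V_D − V_S = 6.6 − 1.9 = 4.7 V.
V_ov = V_GS − V_t = 2.34 − 0.53 = 1.81 V.
Since V_DS = 4.7 V ≥ V_ov = 1.81 V, the device is in saturation.
I_D = ½ k_n V_ov² (1 + λ V_DS) = 0.5 × 2.78 × 1.81² × (1 + 0.031 × 4.7) = 5.22 mA.

Saturation; I_D = 5.22 mA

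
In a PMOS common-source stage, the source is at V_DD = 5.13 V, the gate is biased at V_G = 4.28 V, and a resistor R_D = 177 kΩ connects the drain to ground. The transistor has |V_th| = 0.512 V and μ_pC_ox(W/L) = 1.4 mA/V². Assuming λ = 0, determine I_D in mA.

V_SG = V_DD − V_G = 5.13 − 4.28 = 0.85 V, so V_ov = 0.85 − 0.512 = 0.338 V.
Assume saturation: I_D = ½ k_p V_ov² = 0.5 × 1.4 × 0.338² = 0.08 mA, giving V_SD = V_DD − I_D R_D = 5.13 − 0.08 × 177 = -9.02 V.
But -9.02 V < V_ov = 0.338 V, so the device is actually in triode.
In triode I_D = k_p[V_ov V_SD − ½ V_SD²] and I_D = (V_DD − V_SD)/R_D. Equating: 124 V_SD² − 84.76 V_SD + 5.13 = 0, giving V_SD = 0.0671 V (the root below V_ov).
I_D = (5.13 − 0.0671) / 177 = 0.0286 mA.

I_D = 0.0286 mA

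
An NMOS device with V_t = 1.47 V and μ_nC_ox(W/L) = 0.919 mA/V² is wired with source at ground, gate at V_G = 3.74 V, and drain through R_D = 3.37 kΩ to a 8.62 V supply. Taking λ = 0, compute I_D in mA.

V_GS = V_G = 3.74 V, so V_ov = 3.74 − 1.47 = 2.27 V.
Assume saturation: I_D = ½ k_n V_ov² = 0.5 × 0.919 × 2.27² = 2.37 mA, giving V_DS = V_DD − I_D R_D = 8.62 − 2.37 × 3.37 = 0.641 V.
But 0.641 V < V_ov = 2.27 V, so the device is actually in triode.
In triode I_D = k_n[V_ov V_DS − ½ V_DS²] and I_D = (V_DD − V_DS)/R_D. Equating: 1.55 V_DS² − 8.03 V_DS + 8.62 = 0, giving V_DS = 1.52 V (the root below V_ov).
I_D = (8.62 − 1.52) / 3.37 = 2.11 mA.

I_D = 2.11 mA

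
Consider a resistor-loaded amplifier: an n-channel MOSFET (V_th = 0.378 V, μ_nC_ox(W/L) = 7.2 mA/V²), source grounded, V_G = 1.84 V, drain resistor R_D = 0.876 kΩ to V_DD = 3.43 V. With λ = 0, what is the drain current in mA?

I_D = 3.48 mA

V_GS = V_G = 1.84 V, so V_ov = 1.84 − 0.378 = 1.46 V.
Assume saturation: I_D = ½ k_n V_ov² = 0.5 × 7.2 × 1.46² = 7.69 mA, giving V_DS = V_DD − I_D R_D = 3.43 − 7.69 × 0.876 = -3.31 V.
But -3.31 V < V_ov = 1.46 V, so the device is actually in triode.
In triode I_D = k_n[V_ov V_DS − ½ V_DS²] and I_D = (V_DD − V_DS)/R_D. Equating: 3.15 V_DS² − 10.22 V_DS + 3.43 = 0, giving V_DS = 0.38 V (the root below V_ov).
I_D = (3.43 − 0.38) / 0.876 = 3.48 mA.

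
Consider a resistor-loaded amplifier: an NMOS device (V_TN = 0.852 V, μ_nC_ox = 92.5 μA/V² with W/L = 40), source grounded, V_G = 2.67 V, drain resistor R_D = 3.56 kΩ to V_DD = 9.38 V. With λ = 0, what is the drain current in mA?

V_GS = V_G = 2.67 V, so V_ov = 2.67 − 0.852 = 1.82 V.
k_n = μ_nC_ox · (W/L) = 3.7 mA/V².
Assume saturation: I_D = ½ k_n V_ov² = 0.5 × 3.7 × 1.82² = 6.11 mA, giving V_DS = V_DD − I_D R_D = 9.38 − 6.11 × 3.56 = -12.4 V.
But -12.4 V < V_ov = 1.82 V, so the device is actually in triode.
In triode I_D = k_n[V_ov V_DS − ½ V_DS²] and I_D = (V_DD − V_DS)/R_D. Equating: 6.59 V_DS² − 24.95 V_DS + 9.38 = 0, giving V_DS = 0.423 V (the root below V_ov).
I_D = (9.38 − 0.423) / 3.56 = 2.52 mA.

I_D = 2.52 mA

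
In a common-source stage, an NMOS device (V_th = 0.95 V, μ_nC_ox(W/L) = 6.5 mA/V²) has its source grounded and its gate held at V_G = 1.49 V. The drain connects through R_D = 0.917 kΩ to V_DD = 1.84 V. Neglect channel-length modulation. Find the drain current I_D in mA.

V_GS = V_G = 1.49 V, so V_ov = 1.49 − 0.95 = 0.54 V.
Assume saturation: I_D = ½ k_n V_ov² = 0.5 × 6.5 × 0.54² = 0.948 mA, giving V_DS = V_DD − I_D R_D = 1.84 − 0.948 × 0.917 = 0.971 V.
V_DS = 0.971 V ≥ V_ov = 0.54 V, confirming saturation.

I_D = 0.948 mA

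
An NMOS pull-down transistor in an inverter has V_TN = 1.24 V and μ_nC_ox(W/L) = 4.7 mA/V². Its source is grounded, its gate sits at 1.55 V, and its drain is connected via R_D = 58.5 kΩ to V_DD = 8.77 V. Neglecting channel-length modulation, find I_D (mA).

I_D = 0.148 mA

V_GS = V_G = 1.55 V, so V_ov = 1.55 − 1.24 = 0.31 V.
Assume saturation: I_D = ½ k_n V_ov² = 0.5 × 4.7 × 0.31² = 0.226 mA, giving V_DS = V_DD − I_D R_D = 8.77 − 0.226 × 58.5 = -4.44 V.
But -4.44 V < V_ov = 0.31 V, so the device is actually in triode.
In triode I_D = k_n[V_ov V_DS − ½ V_DS²] and I_D = (V_DD − V_DS)/R_D. Equating: 137 V_DS² − 86.23 V_DS + 8.77 = 0, giving V_DS = 0.128 V (the root below V_ov).
I_D = (8.77 − 0.128) / 58.5 = 0.148 mA.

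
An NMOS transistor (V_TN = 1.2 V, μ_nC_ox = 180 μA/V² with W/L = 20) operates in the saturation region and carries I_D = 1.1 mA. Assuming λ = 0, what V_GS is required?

V_GS = 1.98 V

k_n = μ_nC_ox · (W/L) = 3.6 mA/V².
In saturation I_D = ½ k_n (V_GS − V_TN)², so V_GS − V_TN = √(2 I_D / k_n) = √(2 × 1.1 / 3.6) = 0.782 V.
V_GS = 1.2 + 0.782 = 1.98 V.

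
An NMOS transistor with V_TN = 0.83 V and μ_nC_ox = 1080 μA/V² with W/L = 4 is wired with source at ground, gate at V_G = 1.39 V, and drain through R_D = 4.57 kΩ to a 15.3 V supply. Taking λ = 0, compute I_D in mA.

V_GS = V_G = 1.39 V, so V_ov = 1.39 − 0.83 = 0.56 V.
k_n = μ_nC_ox · (W/L) = 4.32 mA/V².
Assume saturation: I_D = ½ k_n V_ov² = 0.5 × 4.32 × 0.56² = 0.677 mA, giving V_DS = V_DD − I_D R_D = 15.3 − 0.677 × 4.57 = 12.2 V.
V_DS = 12.2 V ≥ V_ov = 0.56 V, confirming saturation.

I_D = 0.677 mA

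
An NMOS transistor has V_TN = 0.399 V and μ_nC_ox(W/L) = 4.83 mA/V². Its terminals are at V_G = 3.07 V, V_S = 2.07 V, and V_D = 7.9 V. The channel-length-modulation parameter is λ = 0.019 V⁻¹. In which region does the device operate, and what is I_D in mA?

V_GS = V_G − V_S = 3.07 − 2.07 = 1 V; V_DS = V_D − V_S = 7.9 − 2.07 = 5.83 V.
V_ov = V_GS − V_TN = 1 − 0.399 = 0.601 V.
Since V_DS = 5.83 V ≥ V_ov = 0.601 V, the device is in saturation.
I_D = ½ k_n V_ov² (1 + λ V_DS) = 0.5 × 4.83 × 0.601² × (1 + 0.019 × 5.83) = 0.969 mA.

Saturation; I_D = 0.969 mA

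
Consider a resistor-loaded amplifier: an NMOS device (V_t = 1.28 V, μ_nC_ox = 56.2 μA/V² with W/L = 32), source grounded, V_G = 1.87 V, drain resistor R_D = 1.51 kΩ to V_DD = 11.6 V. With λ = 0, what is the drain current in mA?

I_D = 0.313 mA

V_GS = V_G = 1.87 V, so V_ov = 1.87 − 1.28 = 0.59 V.
k_n = μ_nC_ox · (W/L) = 1.798 mA/V².
Assume saturation: I_D = ½ k_n V_ov² = 0.5 × 1.798 × 0.59² = 0.313 mA, giving V_DS = V_DD − I_D R_D = 11.6 − 0.313 × 1.51 = 11.1 V.
V_DS = 11.1 V ≥ V_ov = 0.59 V, confirming saturation.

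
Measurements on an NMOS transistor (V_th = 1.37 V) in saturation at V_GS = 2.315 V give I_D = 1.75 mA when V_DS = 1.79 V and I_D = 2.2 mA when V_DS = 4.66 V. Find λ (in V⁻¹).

λ = 0.107 V⁻¹

With V_GS fixed, I_D ∝ (1 + λ V_DS) in saturation, so I_D2/I_D1 = (1 + λ V_DS2)/(1 + λ V_DS1).
2.2/1.75 = 1.257 = (1 + 4.66 λ)/(1 + 1.79 λ).
Solving: λ (I_D1 V_DS2 − I_D2 V_DS1) = I_D2 − I_D1, so λ = (2.2 − 1.75) / (1.75 × 4.66 − 2.2 × 1.79) = 0.45 / 4.22 = 0.107 V⁻¹.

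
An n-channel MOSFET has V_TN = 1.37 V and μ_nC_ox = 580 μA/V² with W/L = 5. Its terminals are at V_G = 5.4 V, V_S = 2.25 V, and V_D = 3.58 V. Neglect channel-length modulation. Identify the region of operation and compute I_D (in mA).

Triode; I_D = 4.30 mA

V_GS = V_G − V_S = 5.4 − 2.25 = 3.15 V; V_DS = V_D − V_S = 3.58 − 2.25 = 1.33 V.
k_n = μ_nC_ox · (W/L) = 2.9 mA/V².
V_ov = V_GS − V_TN = 3.15 − 1.37 = 1.78 V.
Since V_DS = 1.33 V < V_ov = 1.78 V, the device is in the triode region.
I_D = k_n [V_ov · V_DS − ½ V_DS²] = 2.9 × [1.78 × 1.33 − 0.5 × 1.33²] = 4.3 mA.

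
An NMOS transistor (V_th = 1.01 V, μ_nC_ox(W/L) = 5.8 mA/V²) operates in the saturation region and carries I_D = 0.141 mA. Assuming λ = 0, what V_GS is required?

V_GS = 1.23 V

In saturation I_D = ½ k_n (V_GS − V_th)², so V_GS − V_th = √(2 I_D / k_n) = √(2 × 0.141 / 5.8) = 0.221 V.
V_GS = 1.01 + 0.221 = 1.23 V.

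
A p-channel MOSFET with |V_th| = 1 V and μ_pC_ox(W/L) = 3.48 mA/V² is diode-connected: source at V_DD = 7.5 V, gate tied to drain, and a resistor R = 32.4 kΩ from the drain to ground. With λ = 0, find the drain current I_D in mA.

I_D = 0.190 mA

With gate tied to drain, V_SG = V_SD ≥ V_SG − |V_th|, so the device is in saturation.
KCL at the drain: ½ k_p (V_SG − |V_th|)² = (V_DD − V_SG)/R.
Let x = V_SG − 1. Then 56.4 x² + x − 6.5 = 0, giving x = 0.331 V (positive root), so V_SG = 1.33 V.
I_D = (V_DD − V_SG)/R = (7.5 − 1.33) / 32.4 = 0.19 mA.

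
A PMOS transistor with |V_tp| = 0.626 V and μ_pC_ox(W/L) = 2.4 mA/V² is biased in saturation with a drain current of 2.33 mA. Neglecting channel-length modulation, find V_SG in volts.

In saturation I_D = ½ k_p (V_SG − |V_tp|)², so V_SG − |V_tp| = √(2 I_D / k_p) = √(2 × 2.33 / 2.4) = 1.39 V.
V_SG = 0.626 + 1.39 = 2.02 V.

V_SG = 2.02 V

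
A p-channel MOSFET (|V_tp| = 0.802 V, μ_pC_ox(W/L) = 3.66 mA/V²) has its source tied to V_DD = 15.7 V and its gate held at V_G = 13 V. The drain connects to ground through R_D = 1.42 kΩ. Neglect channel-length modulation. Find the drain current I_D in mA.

V_SG = V_DD − V_G = 15.7 − 13 = 2.7 V, so V_ov = 2.7 − 0.802 = 1.9 V.
Assume saturation: I_D = ½ k_p V_ov² = 0.5 × 3.66 × 1.9² = 6.59 mA, giving V_SD = V_DD − I_D R_D = 15.7 − 6.59 × 1.42 = 6.34 V.
V_SD = 6.34 V ≥ V_ov = 1.9 V, confirming saturation.

I_D = 6.59 mA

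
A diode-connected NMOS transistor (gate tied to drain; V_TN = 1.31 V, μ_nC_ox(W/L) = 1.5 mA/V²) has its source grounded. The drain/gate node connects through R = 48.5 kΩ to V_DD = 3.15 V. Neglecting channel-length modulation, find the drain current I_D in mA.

With gate tied to drain, V_GS = V_DS ≥ V_GS − V_TN, so the device is in saturation.
KCL at the drain: ½ k_n (V_GS − V_TN)² = (V_DD − V_GS)/R.
Let x = V_GS − 1.31. Then 36.4 x² + x − 1.84 = 0, giving x = 0.212 V (positive root), so V_GS = 1.52 V.
I_D = (V_DD − V_GS)/R = (3.15 − 1.52) / 48.5 = 0.0336 mA.

I_D = 0.0336 mA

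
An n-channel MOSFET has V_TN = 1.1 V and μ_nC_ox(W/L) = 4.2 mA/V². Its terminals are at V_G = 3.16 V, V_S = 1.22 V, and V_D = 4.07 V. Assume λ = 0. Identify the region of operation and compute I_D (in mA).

V_GS = V_G − V_S = 3.16 − 1.22 = 1.94 V; V_DS = V_D − V_S = 4.07 − 1.22 = 2.85 V.
V_ov = V_GS − V_TN = 1.94 − 1.1 = 0.84 V.
Since V_DS = 2.85 V ≥ V_ov = 0.84 V, the device is in saturation.
I_D = ½ k_n V_ov² = 0.5 × 4.2 × 0.84² = 1.48 mA.

Saturation; I_D = 1.48 mA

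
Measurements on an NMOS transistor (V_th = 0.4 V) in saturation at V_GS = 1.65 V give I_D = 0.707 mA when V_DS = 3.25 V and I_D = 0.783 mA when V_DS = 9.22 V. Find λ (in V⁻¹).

λ = 0.0191 V⁻¹

With V_GS fixed, I_D ∝ (1 + λ V_DS) in saturation, so I_D2/I_D1 = (1 + λ V_DS2)/(1 + λ V_DS1).
0.783/0.707 = 1.107 = (1 + 9.22 λ)/(1 + 3.25 λ).
Solving: λ (I_D1 V_DS2 − I_D2 V_DS1) = I_D2 − I_D1, so λ = (0.783 − 0.707) / (0.707 × 9.22 − 0.783 × 3.25) = 0.076 / 3.97 = 0.0191 V⁻¹.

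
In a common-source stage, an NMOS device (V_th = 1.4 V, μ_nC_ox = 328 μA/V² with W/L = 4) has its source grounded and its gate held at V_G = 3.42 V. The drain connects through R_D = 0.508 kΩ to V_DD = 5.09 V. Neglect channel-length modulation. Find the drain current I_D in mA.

I_D = 2.68 mA

V_GS = V_G = 3.42 V, so V_ov = 3.42 − 1.4 = 2.02 V.
k_n = μ_nC_ox · (W/L) = 1.312 mA/V².
Assume saturation: I_D = ½ k_n V_ov² = 0.5 × 1.312 × 2.02² = 2.68 mA, giving V_DS = V_DD − I_D R_D = 5.09 − 2.68 × 0.508 = 3.73 V.
V_DS = 3.73 V ≥ V_ov = 2.02 V, confirming saturation.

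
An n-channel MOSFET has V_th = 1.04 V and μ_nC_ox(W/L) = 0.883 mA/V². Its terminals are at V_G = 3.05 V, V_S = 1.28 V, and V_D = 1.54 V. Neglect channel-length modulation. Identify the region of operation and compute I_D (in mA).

V_GS = V_G − V_S = 3.05 − 1.28 = 1.77 V; V_DS = V_D − V_S = 1.54 − 1.28 = 0.26 V.
V_ov = V_GS − V_th = 1.77 − 1.04 = 0.73 V.
Since V_DS = 0.26 V < V_ov = 0.73 V, the device is in the triode region.
I_D = k_n [V_ov · V_DS − ½ V_DS²] = 0.883 × [0.73 × 0.26 − 0.5 × 0.26²] = 0.138 mA.

Triode; I_D = 0.138 mA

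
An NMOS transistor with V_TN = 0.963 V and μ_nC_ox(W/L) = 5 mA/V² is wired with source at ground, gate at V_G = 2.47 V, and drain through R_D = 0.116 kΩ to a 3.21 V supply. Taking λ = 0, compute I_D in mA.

V_GS = V_G = 2.47 V, so V_ov = 2.47 − 0.963 = 1.51 V.
Assume saturation: I_D = ½ k_n V_ov² = 0.5 × 5 × 1.51² = 5.68 mA, giving V_DS = V_DD − I_D R_D = 3.21 − 5.68 × 0.116 = 2.55 V.
V_DS = 2.55 V ≥ V_ov = 1.51 V, confirming saturation.

I_D = 5.68 mA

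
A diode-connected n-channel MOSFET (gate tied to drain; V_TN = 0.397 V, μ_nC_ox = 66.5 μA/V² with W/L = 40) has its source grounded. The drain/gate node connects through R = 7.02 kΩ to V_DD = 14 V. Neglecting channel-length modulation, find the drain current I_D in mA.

With gate tied to drain, V_GS = V_DS ≥ V_GS − V_TN, so the device is in saturation.
k_n = μ_nC_ox · (W/L) = 2.66 mA/V².
KCL at the drain: ½ k_n (V_GS − V_TN)² = (V_DD − V_GS)/R.
Let x = V_GS − 0.397. Then 9.34 x² + x − 13.6 = 0, giving x = 1.15 V (positive root), so V_GS = 1.55 V.
I_D = (V_DD − V_GS)/R = (14 − 1.55) / 7.02 = 1.77 mA.

I_D = 1.77 mA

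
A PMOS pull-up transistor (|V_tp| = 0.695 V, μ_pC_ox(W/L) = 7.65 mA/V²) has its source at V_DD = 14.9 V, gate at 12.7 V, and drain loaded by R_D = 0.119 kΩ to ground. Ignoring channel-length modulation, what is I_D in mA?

I_D = 8.66 mA

V_SG = V_DD − V_G = 14.9 − 12.7 = 2.2 V, so V_ov = 2.2 − 0.695 = 1.51 V.
Assume saturation: I_D = ½ k_p V_ov² = 0.5 × 7.65 × 1.51² = 8.66 mA, giving V_SD = V_DD − I_D R_D = 14.9 − 8.66 × 0.119 = 13.9 V.
V_SD = 13.9 V ≥ V_ov = 1.51 V, confirming saturation.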